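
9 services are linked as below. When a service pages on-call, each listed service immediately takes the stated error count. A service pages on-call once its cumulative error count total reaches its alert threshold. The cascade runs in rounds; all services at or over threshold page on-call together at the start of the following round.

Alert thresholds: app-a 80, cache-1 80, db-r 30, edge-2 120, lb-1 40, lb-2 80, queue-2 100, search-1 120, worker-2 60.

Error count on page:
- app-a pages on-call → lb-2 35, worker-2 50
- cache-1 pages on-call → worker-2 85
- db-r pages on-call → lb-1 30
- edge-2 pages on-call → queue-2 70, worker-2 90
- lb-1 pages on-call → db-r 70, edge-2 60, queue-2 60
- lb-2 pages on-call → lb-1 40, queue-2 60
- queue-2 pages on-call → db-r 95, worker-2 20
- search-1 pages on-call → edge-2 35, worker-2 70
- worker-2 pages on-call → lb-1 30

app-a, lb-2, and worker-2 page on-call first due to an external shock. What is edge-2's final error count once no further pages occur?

Round 1 — app-a, lb-2, worker-2 page on-call (initial).
  lb-1: +40+30 → 70 ≥ 40
  queue-2: +60 → 60 < 100
Round 2 — lb-1 pages on-call.
  db-r: +70 → 70 ≥ 30
  edge-2: +60 → 60 < 120
  queue-2: +60 → 120 ≥ 100
Round 3 — db-r, queue-2 page on-call.
No further pages.

60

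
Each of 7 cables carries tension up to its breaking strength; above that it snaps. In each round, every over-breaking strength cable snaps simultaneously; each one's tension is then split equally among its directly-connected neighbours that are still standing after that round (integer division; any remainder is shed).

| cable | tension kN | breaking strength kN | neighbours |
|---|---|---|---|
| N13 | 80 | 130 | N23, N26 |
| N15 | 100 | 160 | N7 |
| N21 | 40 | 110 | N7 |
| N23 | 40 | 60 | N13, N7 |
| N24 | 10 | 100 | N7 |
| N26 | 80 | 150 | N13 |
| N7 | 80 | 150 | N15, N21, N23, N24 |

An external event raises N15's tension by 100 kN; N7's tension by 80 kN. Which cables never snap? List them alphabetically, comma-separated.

N21, N24

Round 1 — N15 at 200 > 160; N7 at 160 > 150. N15, N7 snap.
  N15 sheds 200 kN: no online neighbours, lost.
  N7 sheds 160 kN to N21, N23, N24: 53 each (1 lost).
    N21: 40+53 = 93 ≤ 110
    N23: 40+53 = 93 > 60
    N24: 10+53 = 63 ≤ 100
Round 2 — N23 snaps.
  N23 sheds 93 kN to N13: 93 each.
    N13: 80+93 = 173 > 130
Round 3 — N13 snaps.
  N13 sheds 173 kN to N26: 173 each.
    N26: 80+173 = 253 > 150
Round 4 — N26 snaps.
  N26 sheds 253 kN: no online neighbours, lost.
No further breaks.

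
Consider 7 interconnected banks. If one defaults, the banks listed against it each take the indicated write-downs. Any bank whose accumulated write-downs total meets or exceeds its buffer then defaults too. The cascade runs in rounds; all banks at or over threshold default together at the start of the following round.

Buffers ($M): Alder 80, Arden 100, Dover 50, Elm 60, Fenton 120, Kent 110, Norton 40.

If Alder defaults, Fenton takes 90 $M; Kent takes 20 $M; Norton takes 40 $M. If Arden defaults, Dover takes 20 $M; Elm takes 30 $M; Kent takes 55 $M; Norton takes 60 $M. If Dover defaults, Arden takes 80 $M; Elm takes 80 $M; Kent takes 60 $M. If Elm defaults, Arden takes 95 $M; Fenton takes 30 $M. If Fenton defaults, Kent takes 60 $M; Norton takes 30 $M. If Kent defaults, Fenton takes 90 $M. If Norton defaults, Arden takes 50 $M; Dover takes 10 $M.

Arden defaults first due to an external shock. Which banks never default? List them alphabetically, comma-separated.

Round 1 — Arden defaults (initial).
  Dover: +20 → 20 < 50
  Elm: +30 → 30 < 60
  Kent: +55 → 55 < 110
  Norton: +60 → 60 ≥ 40
Round 2 — Norton defaults.
  Dover: +10 → 30 < 50
No further defaults.

Alder, Dover, Elm, Fenton, Kent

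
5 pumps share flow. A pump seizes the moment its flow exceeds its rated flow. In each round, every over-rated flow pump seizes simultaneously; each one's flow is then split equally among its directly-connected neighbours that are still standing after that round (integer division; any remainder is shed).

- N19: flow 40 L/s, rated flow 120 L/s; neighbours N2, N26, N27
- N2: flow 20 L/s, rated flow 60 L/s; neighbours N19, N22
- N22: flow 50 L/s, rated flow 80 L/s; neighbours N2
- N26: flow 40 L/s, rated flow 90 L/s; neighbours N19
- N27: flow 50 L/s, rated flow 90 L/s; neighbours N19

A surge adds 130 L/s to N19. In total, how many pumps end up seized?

Round 1 — N19 at 170 > 120. N19 seizes.
  N19 sheds 170 L/s to N2, N26, N27: 56 each (2 lost).
    N2: 20+56 = 76 > 60
    N26: 40+56 = 96 > 90
    N27: 50+56 = 106 > 90
Round 2 — N2, N26, N27 seize.
  N2 sheds 76 L/s to N22: 76 each.
    N22: 50+76 = 126 > 80
  N26 sheds 96 L/s: no online neighbours, lost.
  N27 sheds 106 L/s: no online neighbours, lost.
Round 3 — N22 seizes.
  N22 sheds 126 L/s: no online neighbours, lost.
No further seizures.

5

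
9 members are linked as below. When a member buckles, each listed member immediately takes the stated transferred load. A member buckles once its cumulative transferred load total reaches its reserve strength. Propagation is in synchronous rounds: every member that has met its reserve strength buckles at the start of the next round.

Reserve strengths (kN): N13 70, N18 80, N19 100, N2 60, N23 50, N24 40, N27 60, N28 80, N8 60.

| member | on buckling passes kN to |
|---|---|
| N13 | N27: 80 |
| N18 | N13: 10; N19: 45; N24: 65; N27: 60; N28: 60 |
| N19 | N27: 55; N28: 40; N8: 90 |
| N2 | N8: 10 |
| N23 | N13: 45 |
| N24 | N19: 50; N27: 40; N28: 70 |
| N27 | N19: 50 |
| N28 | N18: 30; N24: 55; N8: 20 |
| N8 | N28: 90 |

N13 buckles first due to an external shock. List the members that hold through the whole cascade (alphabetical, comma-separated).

Round 1 — N13 buckles (initial).
  N27: +80 → 80 ≥ 60
Round 2 — N27 buckles.
  N19: +50 → 50 < 100
No further bucklings.

N18, N19, N2, N23, N24, N28, N8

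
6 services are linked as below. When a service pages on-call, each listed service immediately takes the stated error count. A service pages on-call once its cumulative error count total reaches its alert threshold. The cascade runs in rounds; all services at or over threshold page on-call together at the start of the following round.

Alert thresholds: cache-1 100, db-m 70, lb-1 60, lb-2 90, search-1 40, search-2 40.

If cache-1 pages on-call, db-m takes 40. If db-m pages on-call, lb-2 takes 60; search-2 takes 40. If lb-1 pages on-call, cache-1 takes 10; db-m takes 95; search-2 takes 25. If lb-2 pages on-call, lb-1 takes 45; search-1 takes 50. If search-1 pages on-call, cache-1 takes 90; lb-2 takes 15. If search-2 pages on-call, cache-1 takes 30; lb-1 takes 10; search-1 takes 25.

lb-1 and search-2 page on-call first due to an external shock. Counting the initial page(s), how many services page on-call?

Round 1 — lb-1, search-2 page on-call (initial).
  cache-1: +10+30 → 40 < 100
  db-m: +95 → 95 ≥ 70
  search-1: +25 → 25 < 40
Round 2 — db-m pages on-call.
  lb-2: +60 → 60 < 90
No further pages.

3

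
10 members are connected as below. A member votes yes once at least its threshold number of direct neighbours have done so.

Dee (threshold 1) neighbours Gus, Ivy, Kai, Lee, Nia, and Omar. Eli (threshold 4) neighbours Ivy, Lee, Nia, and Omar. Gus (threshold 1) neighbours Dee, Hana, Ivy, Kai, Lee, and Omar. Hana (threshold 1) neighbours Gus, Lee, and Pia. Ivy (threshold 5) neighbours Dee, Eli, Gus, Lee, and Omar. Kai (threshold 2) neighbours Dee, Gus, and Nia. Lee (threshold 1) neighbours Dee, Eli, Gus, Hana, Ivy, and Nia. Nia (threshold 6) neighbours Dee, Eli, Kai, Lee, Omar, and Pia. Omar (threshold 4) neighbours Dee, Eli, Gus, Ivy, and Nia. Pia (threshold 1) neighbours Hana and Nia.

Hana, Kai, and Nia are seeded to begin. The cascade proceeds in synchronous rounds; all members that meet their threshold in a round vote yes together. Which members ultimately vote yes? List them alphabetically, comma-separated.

Round 1 — Hana, Kai, Nia vote yes (initial).
Round 2 — checking thresholds:
  Dee: 2 of 6 neighbours ≥ 1, votes yes.
  Eli: 1 of 4 neighbours < 4, below threshold.
  Gus: 2 of 6 neighbours ≥ 1, votes yes.
  Lee: 2 of 6 neighbours ≥ 1, votes yes.
  Omar: 1 of 5 neighbours < 4, below threshold.
  Pia: 2 of 2 neighbours ≥ 1, votes yes.
Round 3 — no new yes votes; cascade stops.

Dee, Gus, Hana, Kai, Lee, Nia, Pia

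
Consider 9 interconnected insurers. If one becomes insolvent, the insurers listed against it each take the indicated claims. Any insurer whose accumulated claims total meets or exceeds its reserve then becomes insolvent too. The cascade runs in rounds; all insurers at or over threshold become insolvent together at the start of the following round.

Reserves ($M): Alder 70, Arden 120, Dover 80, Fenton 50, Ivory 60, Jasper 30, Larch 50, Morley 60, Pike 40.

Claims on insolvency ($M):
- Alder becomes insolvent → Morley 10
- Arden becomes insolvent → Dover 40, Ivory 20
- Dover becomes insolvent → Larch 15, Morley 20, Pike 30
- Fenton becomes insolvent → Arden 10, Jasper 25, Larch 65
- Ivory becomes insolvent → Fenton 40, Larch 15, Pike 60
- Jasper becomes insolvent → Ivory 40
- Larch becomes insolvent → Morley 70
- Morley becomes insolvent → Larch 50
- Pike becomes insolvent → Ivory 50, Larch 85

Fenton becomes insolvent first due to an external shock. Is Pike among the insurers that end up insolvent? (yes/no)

no

Round 1 — Fenton becomes insolvent (initial).
  Arden: +10 → 10 < 120
  Jasper: +25 → 25 < 30
  Larch: +65 → 65 ≥ 50
Round 2 — Larch becomes insolvent.
  Morley: +70 → 70 ≥ 60
Round 3 — Morley becomes insolvent.
No further insolvencies.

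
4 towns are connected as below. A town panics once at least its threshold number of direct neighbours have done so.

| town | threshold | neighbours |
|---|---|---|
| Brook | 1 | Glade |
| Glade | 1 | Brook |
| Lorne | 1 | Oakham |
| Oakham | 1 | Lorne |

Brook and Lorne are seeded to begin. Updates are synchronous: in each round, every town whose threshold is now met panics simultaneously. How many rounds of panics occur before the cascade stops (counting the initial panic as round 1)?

Round 1 — Brook, Lorne panic (initial).
Round 2 — checking thresholds:
  Glade: 1 of 1 neighbours ≥ 1, panics.
  Oakham: 1 of 1 neighbours ≥ 1, panics.
Round 3 — no new panics; cascade stops.

2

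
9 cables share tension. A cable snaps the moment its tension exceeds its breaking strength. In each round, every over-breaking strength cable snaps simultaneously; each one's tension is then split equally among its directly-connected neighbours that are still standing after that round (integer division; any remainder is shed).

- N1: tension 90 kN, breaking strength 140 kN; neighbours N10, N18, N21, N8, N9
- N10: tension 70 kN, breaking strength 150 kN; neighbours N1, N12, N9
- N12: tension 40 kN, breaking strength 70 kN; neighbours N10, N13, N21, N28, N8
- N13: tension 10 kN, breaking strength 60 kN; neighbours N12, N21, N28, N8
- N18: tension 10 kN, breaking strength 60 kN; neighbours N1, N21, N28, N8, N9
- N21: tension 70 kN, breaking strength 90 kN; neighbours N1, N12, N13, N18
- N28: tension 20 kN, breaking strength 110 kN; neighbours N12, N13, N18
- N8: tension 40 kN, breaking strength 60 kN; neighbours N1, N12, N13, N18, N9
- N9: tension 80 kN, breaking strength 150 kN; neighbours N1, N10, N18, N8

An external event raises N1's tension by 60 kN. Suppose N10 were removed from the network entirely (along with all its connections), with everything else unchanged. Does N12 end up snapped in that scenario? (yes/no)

yes

With N10 removed:
Round 1 — N1 at 150 > 140. N1 snaps.
  N1 sheds 150 kN to N18, N21, N8, N9: 37 each (2 lost).
    N18: 10+37 = 47 ≤ 60
    N21: 70+37 = 107 > 90
    N8: 40+37 = 77 > 60
    N9: 80+37 = 117 ≤ 150
Round 2 — N21, N8 snap.
  N21 sheds 107 kN to N12, N13, N18: 35 each (2 lost).
    N12: 40+35 = 75 > 70
    N13: 10+35 = 45 ≤ 60
    N18: 47+35 = 82 > 60
  N8 sheds 77 kN to N12, N13, N18, N9: 19 each (1 lost).
    N12: 75+19 = 94 > 70
    N13: 45+19 = 64 > 60
    N18: 82+19 = 101 > 60
    N9: 117+19 = 136 ≤ 150
Round 3 — N12, N13, N18 snap.
  N12 sheds 94 kN to N28: 94 each.
    N28: 20+94 = 114 > 110
  N13 sheds 64 kN to N28: 64 each.
    N28: 114+64 = 178 > 110
  N18 sheds 101 kN to N28, N9: 50 each (1 lost).
    N28: 178+50 = 228 > 110
    N9: 136+50 = 186 > 150
Round 4 — N28, N9 snap.
  N28 sheds 228 kN: no online neighbours, lost.
  N9 sheds 186 kN: no online neighbours, lost.
No further breaks.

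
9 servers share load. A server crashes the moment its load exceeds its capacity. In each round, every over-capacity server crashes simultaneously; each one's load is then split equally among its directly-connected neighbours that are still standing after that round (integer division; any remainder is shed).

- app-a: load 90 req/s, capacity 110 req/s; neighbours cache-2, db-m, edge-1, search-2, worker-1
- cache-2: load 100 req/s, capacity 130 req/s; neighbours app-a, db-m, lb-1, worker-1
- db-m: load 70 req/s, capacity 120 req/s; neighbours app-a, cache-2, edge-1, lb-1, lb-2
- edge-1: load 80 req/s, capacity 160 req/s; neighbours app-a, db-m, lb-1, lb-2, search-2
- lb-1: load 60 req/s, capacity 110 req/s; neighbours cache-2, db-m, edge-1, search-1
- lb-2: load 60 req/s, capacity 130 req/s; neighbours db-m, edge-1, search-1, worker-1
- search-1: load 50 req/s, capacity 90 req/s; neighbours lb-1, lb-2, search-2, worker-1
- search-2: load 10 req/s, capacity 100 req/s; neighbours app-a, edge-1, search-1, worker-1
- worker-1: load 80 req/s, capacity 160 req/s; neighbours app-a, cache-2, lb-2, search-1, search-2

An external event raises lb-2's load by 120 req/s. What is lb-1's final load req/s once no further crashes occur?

91

Round 1 — lb-2 at 180 > 130. lb-2 crashes.
  lb-2 sheds 180 req/s to db-m, edge-1, search-1, worker-1: 45 each.
    db-m: 70+45 = 115 ≤ 120
    edge-1: 80+45 = 125 ≤ 160
    search-1: 50+45 = 95 > 90
    worker-1: 80+45 = 125 ≤ 160
Round 2 — search-1 crashes.
  search-1 sheds 95 req/s to lb-1, search-2, worker-1: 31 each (2 lost).
    lb-1: 60+31 = 91 ≤ 110
    search-2: 10+31 = 41 ≤ 100
    worker-1: 125+31 = 156 ≤ 160
No further crashes.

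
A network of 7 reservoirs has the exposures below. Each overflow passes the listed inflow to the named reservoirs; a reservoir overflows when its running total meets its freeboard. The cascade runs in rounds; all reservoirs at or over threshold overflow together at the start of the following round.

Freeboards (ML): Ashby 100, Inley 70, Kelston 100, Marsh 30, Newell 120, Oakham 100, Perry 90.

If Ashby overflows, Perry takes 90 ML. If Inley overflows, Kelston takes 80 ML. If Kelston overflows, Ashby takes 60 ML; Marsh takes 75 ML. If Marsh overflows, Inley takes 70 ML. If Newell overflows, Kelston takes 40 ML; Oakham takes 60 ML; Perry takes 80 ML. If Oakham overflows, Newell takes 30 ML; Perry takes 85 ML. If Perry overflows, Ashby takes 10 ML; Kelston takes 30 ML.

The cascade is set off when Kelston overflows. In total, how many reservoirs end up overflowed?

Round 1 — Kelston overflows (initial).
  Ashby: +60 → 60 < 100
  Marsh: +75 → 75 ≥ 30
Round 2 — Marsh overflows.
  Inley: +70 → 70 ≥ 70
Round 3 — Inley overflows.
No further overflows.

3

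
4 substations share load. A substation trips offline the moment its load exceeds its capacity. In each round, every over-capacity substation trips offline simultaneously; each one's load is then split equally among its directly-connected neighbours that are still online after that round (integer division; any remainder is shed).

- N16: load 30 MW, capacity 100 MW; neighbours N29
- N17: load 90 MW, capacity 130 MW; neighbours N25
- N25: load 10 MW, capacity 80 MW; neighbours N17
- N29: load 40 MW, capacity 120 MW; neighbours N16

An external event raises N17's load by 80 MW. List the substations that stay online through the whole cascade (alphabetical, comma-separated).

Round 1 — N17 at 170 > 130. N17 trips offline.
  N17 sheds 170 MW to N25: 170 each.
    N25: 10+170 = 180 > 80
Round 2 — N25 trips offline.
  N25 sheds 180 MW: no online neighbours, lost.
No further trips.

N16, N29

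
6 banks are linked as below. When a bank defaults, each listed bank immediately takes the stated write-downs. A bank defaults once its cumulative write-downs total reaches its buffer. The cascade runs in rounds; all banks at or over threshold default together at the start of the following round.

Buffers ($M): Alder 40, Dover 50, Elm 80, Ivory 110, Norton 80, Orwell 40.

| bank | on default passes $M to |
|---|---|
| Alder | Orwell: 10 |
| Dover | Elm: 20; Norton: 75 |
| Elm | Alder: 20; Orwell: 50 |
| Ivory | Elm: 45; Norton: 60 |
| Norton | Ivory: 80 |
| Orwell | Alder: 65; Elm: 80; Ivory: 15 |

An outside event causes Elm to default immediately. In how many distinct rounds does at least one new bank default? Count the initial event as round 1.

Round 1 — Elm defaults (initial).
  Alder: +20 → 20 < 40
  Orwell: +50 → 50 ≥ 40
Round 2 — Orwell defaults.
  Alder: +65 → 85 ≥ 40
  Ivory: +15 → 15 < 110
Round 3 — Alder defaults.
No further defaults.

3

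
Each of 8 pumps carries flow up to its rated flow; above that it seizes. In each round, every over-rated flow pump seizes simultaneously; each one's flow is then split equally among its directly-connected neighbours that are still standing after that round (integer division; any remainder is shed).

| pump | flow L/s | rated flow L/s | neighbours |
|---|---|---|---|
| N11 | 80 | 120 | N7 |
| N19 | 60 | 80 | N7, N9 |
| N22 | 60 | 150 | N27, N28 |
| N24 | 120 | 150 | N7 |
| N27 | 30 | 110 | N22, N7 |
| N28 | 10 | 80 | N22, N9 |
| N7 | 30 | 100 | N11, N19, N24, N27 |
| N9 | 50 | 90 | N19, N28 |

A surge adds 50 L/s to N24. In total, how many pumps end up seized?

8

Round 1 — N24 at 170 > 150. N24 seizes.
  N24 sheds 170 L/s to N7: 170 each.
    N7: 30+170 = 200 > 100
Round 2 — N7 seizes.
  N7 sheds 200 L/s to N11, N19, N27: 66 each (2 lost).
    N11: 80+66 = 146 > 120
    N19: 60+66 = 126 > 80
    N27: 30+66 = 96 ≤ 110
Round 3 — N11, N19 seize.
  N11 sheds 146 L/s: no online neighbours, lost.
  N19 sheds 126 L/s to N9: 126 each.
    N9: 50+126 = 176 > 90
Round 4 — N9 seizes.
  N9 sheds 176 L/s to N28: 176 each.
    N28: 10+176 = 186 > 80
Round 5 — N28 seizes.
  N28 sheds 186 L/s to N22: 186 each.
    N22: 60+186 = 246 > 150
Round 6 — N22 seizes.
  N22 sheds 246 L/s to N27: 246 each.
    N27: 96+246 = 342 > 110
Round 7 — N27 seizes.
  N27 sheds 342 L/s: no online neighbours, lost.
No further seizures.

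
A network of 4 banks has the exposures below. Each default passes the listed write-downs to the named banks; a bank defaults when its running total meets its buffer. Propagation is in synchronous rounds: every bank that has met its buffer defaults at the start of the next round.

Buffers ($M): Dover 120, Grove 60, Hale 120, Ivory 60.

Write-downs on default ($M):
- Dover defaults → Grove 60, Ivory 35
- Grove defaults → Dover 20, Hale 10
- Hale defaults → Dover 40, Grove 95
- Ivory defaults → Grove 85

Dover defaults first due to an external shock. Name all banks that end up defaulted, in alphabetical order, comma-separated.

Dover, Grove

Round 1 — Dover defaults (initial).
  Grove: +60 → 60 ≥ 60
  Ivory: +35 → 35 < 60
Round 2 — Grove defaults.
  Hale: +10 → 10 < 120
No further defaults.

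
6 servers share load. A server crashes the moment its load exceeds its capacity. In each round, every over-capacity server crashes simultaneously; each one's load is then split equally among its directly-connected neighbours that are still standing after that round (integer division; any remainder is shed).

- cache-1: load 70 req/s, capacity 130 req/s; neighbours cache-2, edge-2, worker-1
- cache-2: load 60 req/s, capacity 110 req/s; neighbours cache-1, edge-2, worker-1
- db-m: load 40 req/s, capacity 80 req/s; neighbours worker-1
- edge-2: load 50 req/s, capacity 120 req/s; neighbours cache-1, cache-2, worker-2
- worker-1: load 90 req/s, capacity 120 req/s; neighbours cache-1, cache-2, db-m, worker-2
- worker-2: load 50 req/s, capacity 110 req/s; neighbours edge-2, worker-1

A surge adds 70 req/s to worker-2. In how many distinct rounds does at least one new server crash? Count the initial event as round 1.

Round 1 — worker-2 at 120 > 110. worker-2 crashes.
  worker-2 sheds 120 req/s to edge-2, worker-1: 60 each.
    edge-2: 50+60 = 110 ≤ 120
    worker-1: 90+60 = 150 > 120
Round 2 — worker-1 crashes.
  worker-1 sheds 150 req/s to cache-1, cache-2, db-m: 50 each.
    cache-1: 70+50 = 120 ≤ 130
    cache-2: 60+50 = 110 ≤ 110
    db-m: 40+50 = 90 > 80
Round 3 — db-m crashes.
  db-m sheds 90 req/s: no online neighbours, lost.
No further crashes.

3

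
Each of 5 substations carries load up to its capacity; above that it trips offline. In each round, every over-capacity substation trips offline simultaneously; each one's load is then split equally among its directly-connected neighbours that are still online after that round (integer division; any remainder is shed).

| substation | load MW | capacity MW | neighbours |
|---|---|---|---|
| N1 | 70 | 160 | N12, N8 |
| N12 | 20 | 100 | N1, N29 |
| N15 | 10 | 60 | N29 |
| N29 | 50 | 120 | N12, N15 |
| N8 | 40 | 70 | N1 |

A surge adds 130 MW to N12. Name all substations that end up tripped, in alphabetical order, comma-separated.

N12, N15, N29

Round 1 — N12 at 150 > 100. N12 trips offline.
  N12 sheds 150 MW to N1, N29: 75 each.
    N1: 70+75 = 145 ≤ 160
    N29: 50+75 = 125 > 120
Round 2 — N29 trips offline.
  N29 sheds 125 MW to N15: 125 each.
    N15: 10+125 = 135 > 60
Round 3 — N15 trips offline.
  N15 sheds 135 MW: no online neighbours, lost.
No further trips.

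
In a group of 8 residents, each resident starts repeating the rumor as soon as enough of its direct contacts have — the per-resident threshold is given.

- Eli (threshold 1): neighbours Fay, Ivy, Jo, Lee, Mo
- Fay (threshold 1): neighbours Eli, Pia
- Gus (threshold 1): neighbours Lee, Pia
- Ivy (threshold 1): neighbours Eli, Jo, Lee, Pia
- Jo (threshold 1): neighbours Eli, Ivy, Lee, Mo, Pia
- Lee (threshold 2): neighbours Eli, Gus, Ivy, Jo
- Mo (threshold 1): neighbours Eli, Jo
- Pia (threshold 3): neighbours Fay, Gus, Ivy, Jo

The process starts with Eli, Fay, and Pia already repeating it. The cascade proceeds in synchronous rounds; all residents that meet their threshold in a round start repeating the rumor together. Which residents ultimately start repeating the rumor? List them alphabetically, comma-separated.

Eli, Fay, Gus, Ivy, Jo, Lee, Mo, Pia

Round 1 — Eli, Fay, Pia start repeating the rumor (initial).
Round 2 — checking thresholds:
  Gus: 1 of 2 neighbours ≥ 1, starts repeating the rumor.
  Ivy: 2 of 4 neighbours ≥ 1, starts repeating the rumor.
  Jo: 2 of 5 neighbours ≥ 1, starts repeating the rumor.
  Lee: 1 of 4 neighbours < 2, holds.
  Mo: 1 of 2 neighbours ≥ 1, starts repeating the rumor.
Round 3 — checking thresholds:
  Lee: 4 of 4 neighbours ≥ 2, starts repeating the rumor.
Round 4 — no new spreads; cascade stops.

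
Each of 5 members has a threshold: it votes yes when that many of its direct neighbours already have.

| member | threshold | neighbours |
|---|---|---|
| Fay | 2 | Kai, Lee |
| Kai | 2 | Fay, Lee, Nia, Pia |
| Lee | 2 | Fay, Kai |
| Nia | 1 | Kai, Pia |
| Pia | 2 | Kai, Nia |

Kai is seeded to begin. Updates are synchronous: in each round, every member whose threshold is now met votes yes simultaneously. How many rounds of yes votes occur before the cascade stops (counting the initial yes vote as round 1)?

3

Round 1 — Kai votes yes (initial).
Round 2 — checking thresholds:
  Fay: 1 of 2 neighbours < 2, below threshold.
  Lee: 1 of 2 neighbours < 2, below threshold.
  Nia: 1 of 2 neighbours ≥ 1, votes yes.
  Pia: 1 of 2 neighbours < 2, below threshold.
Round 3 — checking thresholds:
  Fay: 1 of 2 neighbours < 2, below threshold.
  Lee: 1 of 2 neighbours < 2, below threshold.
  Pia: 2 of 2 neighbours ≥ 2, votes yes.
Round 4 — no new yes votes; cascade stops.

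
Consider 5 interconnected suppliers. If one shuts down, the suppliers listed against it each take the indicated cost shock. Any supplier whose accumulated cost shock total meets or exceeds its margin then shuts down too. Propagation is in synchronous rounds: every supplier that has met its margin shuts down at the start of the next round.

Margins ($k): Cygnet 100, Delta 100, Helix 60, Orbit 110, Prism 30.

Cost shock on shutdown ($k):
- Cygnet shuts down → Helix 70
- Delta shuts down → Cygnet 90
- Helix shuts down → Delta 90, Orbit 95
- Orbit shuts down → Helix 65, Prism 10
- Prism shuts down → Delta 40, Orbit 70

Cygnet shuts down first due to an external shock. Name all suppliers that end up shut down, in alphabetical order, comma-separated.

Cygnet, Helix

Round 1 — Cygnet shuts down (initial).
  Helix: +70 → 70 ≥ 60
Round 2 — Helix shuts down.
  Delta: +90 → 90 < 100
  Orbit: +95 → 95 < 110
No further shutdowns.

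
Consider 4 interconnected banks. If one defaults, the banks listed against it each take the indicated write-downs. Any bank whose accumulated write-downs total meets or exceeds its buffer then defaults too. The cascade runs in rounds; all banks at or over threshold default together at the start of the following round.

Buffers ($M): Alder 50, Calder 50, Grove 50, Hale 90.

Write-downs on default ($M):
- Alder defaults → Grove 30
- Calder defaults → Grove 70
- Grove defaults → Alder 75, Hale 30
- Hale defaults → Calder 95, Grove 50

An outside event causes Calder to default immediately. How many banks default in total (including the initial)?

Round 1 — Calder defaults (initial).
  Grove: +70 → 70 ≥ 50
Round 2 — Grove defaults.
  Alder: +75 → 75 ≥ 50
  Hale: +30 → 30 < 90
Round 3 — Alder defaults.
No further defaults.

3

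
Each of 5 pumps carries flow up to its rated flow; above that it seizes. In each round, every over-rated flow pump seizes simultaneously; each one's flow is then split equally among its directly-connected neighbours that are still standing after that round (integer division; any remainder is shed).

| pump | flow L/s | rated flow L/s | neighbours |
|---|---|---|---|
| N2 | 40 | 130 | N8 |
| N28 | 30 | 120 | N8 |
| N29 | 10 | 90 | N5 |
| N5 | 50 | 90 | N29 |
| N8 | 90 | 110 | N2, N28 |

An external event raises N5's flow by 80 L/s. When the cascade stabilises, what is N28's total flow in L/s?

Round 1 — N5 at 130 > 90. N5 seizes.
  N5 sheds 130 L/s to N29: 130 each.
    N29: 10+130 = 140 > 90
Round 2 — N29 seizes.
  N29 sheds 140 L/s: no online neighbours, lost.
No further seizures.

30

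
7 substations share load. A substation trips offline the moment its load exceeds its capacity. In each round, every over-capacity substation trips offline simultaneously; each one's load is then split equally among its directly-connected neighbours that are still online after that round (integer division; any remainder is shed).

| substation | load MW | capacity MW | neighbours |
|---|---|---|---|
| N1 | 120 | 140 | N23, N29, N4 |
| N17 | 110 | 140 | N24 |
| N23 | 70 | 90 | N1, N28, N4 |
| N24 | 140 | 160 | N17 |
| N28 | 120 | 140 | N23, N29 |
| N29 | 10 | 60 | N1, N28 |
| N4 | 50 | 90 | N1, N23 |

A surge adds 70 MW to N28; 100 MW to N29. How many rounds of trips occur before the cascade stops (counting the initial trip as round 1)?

Round 1 — N28 at 190 > 140; N29 at 110 > 60. N28, N29 trip offline.
  N28 sheds 190 MW to N23: 190 each.
    N23: 70+190 = 260 > 90
  N29 sheds 110 MW to N1: 110 each.
    N1: 120+110 = 230 > 140
Round 2 — N1, N23 trip offline.
  N1 sheds 230 MW to N4: 230 each.
    N4: 50+230 = 280 > 90
  N23 sheds 260 MW to N4: 260 each.
    N4: 280+260 = 540 > 90
Round 3 — N4 trips offline.
  N4 sheds 540 MW: no online neighbours, lost.
No further trips.

3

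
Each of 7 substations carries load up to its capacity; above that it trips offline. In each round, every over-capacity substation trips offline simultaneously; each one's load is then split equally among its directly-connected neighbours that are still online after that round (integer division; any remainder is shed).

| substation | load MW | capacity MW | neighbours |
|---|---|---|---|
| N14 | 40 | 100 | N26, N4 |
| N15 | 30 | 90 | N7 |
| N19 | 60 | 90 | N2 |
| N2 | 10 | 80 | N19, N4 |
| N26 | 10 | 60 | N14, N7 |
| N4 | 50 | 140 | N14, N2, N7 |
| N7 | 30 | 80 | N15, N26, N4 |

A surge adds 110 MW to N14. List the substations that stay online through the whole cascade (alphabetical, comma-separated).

Round 1 — N14 at 150 > 100. N14 trips offline.
  N14 sheds 150 MW to N26, N4: 75 each.
    N26: 10+75 = 85 > 60
    N4: 50+75 = 125 ≤ 140
Round 2 — N26 trips offline.
  N26 sheds 85 MW to N7: 85 each.
    N7: 30+85 = 115 > 80
Round 3 — N7 trips offline.
  N7 sheds 115 MW to N15, N4: 57 each (1 lost).
    N15: 30+57 = 87 ≤ 90
    N4: 125+57 = 182 > 140
Round 4 — N4 trips offline.
  N4 sheds 182 MW to N2: 182 each.
    N2: 10+182 = 192 > 80
Round 5 — N2 trips offline.
  N2 sheds 192 MW to N19: 192 each.
    N19: 60+192 = 252 > 90
Round 6 — N19 trips offline.
  N19 sheds 252 MW: no online neighbours, lost.
No further trips.

N15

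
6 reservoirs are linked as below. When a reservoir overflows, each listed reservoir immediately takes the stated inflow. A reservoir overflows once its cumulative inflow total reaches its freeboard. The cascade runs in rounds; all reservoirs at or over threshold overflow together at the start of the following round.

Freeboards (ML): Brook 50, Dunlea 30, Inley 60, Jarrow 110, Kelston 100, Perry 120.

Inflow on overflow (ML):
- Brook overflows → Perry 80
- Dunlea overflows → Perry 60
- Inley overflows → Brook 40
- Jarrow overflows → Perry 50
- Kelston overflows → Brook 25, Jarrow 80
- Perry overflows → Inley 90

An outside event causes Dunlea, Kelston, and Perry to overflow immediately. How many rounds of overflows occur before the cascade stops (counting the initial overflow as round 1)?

Round 1 — Dunlea, Kelston, Perry overflow (initial).
  Brook: +25 → 25 < 50
  Inley: +90 → 90 ≥ 60
  Jarrow: +80 → 80 < 110
Round 2 — Inley overflows.
  Brook: +40 → 65 ≥ 50
Round 3 — Brook overflows.
No further overflows.

3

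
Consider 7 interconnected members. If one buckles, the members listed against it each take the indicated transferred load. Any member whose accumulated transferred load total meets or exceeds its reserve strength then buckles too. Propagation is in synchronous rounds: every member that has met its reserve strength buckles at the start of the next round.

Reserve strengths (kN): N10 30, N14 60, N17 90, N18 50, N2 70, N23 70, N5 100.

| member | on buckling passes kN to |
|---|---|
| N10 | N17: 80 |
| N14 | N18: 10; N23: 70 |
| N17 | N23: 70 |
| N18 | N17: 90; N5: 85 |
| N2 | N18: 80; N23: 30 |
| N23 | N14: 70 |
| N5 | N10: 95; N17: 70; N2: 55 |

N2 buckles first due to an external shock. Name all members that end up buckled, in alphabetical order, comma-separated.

N14, N17, N18, N2, N23

Round 1 — N2 buckles (initial).
  N18: +80 → 80 ≥ 50
  N23: +30 → 30 < 70
Round 2 — N18 buckles.
  N17: +90 → 90 ≥ 90
  N5: +85 → 85 < 100
Round 3 — N17 buckles.
  N23: +70 → 100 ≥ 70
Round 4 — N23 buckles.
  N14: +70 → 70 ≥ 60
Round 5 — N14 buckles.
No further bucklings.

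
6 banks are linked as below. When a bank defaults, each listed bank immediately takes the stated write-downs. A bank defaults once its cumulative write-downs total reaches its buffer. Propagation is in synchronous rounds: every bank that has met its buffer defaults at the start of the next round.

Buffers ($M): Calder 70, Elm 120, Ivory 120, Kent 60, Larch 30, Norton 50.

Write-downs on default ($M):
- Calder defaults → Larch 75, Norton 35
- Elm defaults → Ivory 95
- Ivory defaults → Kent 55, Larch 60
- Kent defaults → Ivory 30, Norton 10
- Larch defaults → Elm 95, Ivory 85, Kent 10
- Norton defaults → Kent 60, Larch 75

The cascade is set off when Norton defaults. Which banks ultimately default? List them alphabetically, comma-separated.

Kent, Larch, Norton

Round 1 — Norton defaults (initial).
  Kent: +60 → 60 ≥ 60
  Larch: +75 → 75 ≥ 30
Round 2 — Kent, Larch default.
  Elm: +95 → 95 < 120
  Ivory: +30+85 → 115 < 120
No further defaults.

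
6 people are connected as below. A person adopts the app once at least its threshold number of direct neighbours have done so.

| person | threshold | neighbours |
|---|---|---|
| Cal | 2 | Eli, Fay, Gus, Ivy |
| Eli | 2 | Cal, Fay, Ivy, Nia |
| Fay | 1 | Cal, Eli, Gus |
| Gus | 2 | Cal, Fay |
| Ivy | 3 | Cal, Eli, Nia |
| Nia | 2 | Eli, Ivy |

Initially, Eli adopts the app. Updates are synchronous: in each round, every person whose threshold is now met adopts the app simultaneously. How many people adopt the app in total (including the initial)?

4

Round 1 — Eli adopts the app (initial).
Round 2 — checking thresholds:
  Cal: 1 of 4 neighbours < 2, below threshold.
  Fay: 1 of 3 neighbours ≥ 1, adopts the app.
  Ivy: 1 of 3 neighbours < 3, below threshold.
  Nia: 1 of 2 neighbours < 2, below threshold.
Round 3 — checking thresholds:
  Cal: 2 of 4 neighbours ≥ 2, adopts the app.
  Gus: 1 of 2 neighbours < 2, below threshold.
  Ivy: 1 of 3 neighbours < 3, below threshold.
  Nia: 1 of 2 neighbours < 2, below threshold.
Round 4 — checking thresholds:
  Gus: 2 of 2 neighbours ≥ 2, adopts the app.
  Ivy: 2 of 3 neighbours < 3, below threshold.
  Nia: 1 of 2 neighbours < 2, below threshold.
Round 5 — no new adoptions; cascade stops.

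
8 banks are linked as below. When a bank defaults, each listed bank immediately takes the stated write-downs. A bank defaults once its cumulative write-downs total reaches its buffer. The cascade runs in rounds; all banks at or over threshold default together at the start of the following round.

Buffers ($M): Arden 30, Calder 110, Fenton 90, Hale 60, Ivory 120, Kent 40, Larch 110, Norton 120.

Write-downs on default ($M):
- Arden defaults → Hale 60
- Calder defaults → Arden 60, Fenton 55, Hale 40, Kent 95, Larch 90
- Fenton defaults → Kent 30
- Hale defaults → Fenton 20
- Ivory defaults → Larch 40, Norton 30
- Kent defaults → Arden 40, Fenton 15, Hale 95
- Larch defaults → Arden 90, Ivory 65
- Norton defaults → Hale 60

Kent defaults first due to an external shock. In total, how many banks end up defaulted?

Round 1 — Kent defaults (initial).
  Arden: +40 → 40 ≥ 30
  Fenton: +15 → 15 < 90
  Hale: +95 → 95 ≥ 60
Round 2 — Arden, Hale default.
  Fenton: +20 → 35 < 90
No further defaults.

3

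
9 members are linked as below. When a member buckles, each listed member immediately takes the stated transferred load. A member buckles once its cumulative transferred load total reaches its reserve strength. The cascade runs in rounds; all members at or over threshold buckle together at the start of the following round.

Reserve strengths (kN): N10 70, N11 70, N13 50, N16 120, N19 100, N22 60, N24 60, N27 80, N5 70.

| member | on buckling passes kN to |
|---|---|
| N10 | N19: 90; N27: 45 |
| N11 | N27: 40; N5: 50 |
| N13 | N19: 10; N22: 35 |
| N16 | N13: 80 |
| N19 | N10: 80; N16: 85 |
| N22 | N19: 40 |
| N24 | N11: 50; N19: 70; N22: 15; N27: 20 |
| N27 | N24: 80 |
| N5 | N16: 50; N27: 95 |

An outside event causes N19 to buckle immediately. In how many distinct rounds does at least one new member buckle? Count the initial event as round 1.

2

Round 1 — N19 buckles (initial).
  N10: +80 → 80 ≥ 70
  N16: +85 → 85 < 120
Round 2 — N10 buckles.
  N27: +45 → 45 < 80
No further bucklings.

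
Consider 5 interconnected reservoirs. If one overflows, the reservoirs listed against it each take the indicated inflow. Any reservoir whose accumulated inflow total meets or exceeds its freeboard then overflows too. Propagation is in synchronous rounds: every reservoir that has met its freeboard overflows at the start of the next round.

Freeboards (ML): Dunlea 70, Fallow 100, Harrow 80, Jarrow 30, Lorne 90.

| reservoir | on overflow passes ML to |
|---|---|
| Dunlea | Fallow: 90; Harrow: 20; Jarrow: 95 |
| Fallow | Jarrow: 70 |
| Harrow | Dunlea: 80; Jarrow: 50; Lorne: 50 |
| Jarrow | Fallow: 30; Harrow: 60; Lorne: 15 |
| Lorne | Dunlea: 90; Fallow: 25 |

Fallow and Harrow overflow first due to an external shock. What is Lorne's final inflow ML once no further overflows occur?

Round 1 — Fallow, Harrow overflow (initial).
  Dunlea: +80 → 80 ≥ 70
  Jarrow: +70+50 → 120 ≥ 30
  Lorne: +50 → 50 < 90
Round 2 — Dunlea, Jarrow overflow.
  Lorne: +15 → 65 < 90
No further overflows.

65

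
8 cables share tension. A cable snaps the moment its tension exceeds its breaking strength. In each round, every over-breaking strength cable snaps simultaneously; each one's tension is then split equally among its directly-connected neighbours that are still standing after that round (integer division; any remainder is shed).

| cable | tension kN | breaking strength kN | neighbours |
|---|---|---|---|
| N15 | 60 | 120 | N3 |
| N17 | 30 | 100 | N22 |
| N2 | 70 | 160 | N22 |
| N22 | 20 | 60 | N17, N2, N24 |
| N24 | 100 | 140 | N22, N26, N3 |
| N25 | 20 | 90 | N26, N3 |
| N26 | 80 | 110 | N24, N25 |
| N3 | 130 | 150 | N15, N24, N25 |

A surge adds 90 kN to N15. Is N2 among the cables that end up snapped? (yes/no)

no

Round 1 — N15 at 150 > 120. N15 snaps.
  N15 sheds 150 kN to N3: 150 each.
    N3: 130+150 = 280 > 150
Round 2 — N3 snaps.
  N3 sheds 280 kN to N24, N25: 140 each.
    N24: 100+140 = 240 > 140
    N25: 20+140 = 160 > 90
Round 3 — N24, N25 snap.
  N24 sheds 240 kN to N22, N26: 120 each.
    N22: 20+120 = 140 > 60
    N26: 80+120 = 200 > 110
  N25 sheds 160 kN to N26: 160 each.
    N26: 200+160 = 360 > 110
Round 4 — N22, N26 snap.
  N22 sheds 140 kN to N17, N2: 70 each.
    N17: 30+70 = 100 ≤ 100
    N2: 70+70 = 140 ≤ 160
  N26 sheds 360 kN: no online neighbours, lost.
No further breaks.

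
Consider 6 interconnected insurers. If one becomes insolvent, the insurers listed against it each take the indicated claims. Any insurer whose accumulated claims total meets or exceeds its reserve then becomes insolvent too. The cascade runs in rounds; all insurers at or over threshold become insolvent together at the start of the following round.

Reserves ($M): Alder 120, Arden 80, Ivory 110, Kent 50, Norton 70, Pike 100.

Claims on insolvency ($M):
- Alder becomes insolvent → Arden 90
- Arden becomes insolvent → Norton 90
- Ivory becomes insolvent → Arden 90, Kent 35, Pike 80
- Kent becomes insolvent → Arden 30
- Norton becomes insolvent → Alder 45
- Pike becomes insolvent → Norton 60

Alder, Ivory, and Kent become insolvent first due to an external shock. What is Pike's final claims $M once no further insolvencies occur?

Round 1 — Alder, Ivory, Kent become insolvent (initial).
  Arden: +90+90+30 → 210 ≥ 80
  Pike: +80 → 80 < 100
Round 2 — Arden becomes insolvent.
  Norton: +90 → 90 ≥ 70
Round 3 — Norton becomes insolvent.
No further insolvencies.

80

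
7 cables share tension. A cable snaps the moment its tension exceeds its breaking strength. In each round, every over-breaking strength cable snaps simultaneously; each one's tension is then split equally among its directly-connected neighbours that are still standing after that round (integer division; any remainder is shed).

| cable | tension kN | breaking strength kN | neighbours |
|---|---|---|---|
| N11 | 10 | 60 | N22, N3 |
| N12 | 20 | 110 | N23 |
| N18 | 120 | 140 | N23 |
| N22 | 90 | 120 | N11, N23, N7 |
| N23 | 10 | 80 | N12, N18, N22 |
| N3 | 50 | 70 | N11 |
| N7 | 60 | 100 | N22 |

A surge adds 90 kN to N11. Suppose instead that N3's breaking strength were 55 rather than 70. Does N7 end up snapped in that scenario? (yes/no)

yes

With N3's breaking strength at 55:
Round 1 — N11 at 100 > 60. N11 snaps.
  N11 sheds 100 kN to N22, N3: 50 each.
    N22: 90+50 = 140 > 120
    N3: 50+50 = 100 > 55
Round 2 — N22, N3 snap.
  N22 sheds 140 kN to N23, N7: 70 each.
    N23: 10+70 = 80 ≤ 80
    N7: 60+70 = 130 > 100
  N3 sheds 100 kN: no online neighbours, lost.
Round 3 — N7 snaps.
  N7 sheds 130 kN: no online neighbours, lost.
No further breaks.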